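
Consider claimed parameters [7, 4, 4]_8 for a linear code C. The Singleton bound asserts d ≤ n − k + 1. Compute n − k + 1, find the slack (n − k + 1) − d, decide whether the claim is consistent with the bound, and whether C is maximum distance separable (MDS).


Singleton RHS = n − k + 1 = 4, slack = 0, bound satisfied, MDS.

Singleton bound: d ≤ n − k + 1.
Here n = 7, k = 4, so n − k + 1 = 4.
Given d = 4, check d ≤ 4: YES.
Slack = (n − k + 1) − d = 0.
The code is MDS (slack = 0).
Description: the claimed parameters are [7, 4, 4]_8; such a code would be MDS (meets Singleton bound).


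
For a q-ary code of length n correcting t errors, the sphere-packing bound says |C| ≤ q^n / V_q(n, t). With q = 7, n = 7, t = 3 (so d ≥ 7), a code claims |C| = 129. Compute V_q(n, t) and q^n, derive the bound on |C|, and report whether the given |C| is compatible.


V_q(n, t) = 8359, q^n = 823543, Hamming bound = 98, |C| = 129 > bound (violated).

Step 1: Compute V_q(n, t) = Σ_{j=0}^3 C(n, j) (q−1)^j.
  j = 0: C(7,0)·(6)^0 = 1·1 = 1.
  j = 1: C(7,1)·(6)^1 = 7·6 = 42.
  j = 2: C(7,2)·(6)^2 = 21·36 = 756.
  j = 3: C(7,3)·(6)^3 = 35·216 = 7560.
  V_q(n, t) = 1 + 42 + 756 + 7560 = 8359.
Step 2: q^n = 7^7 = 823543.
Step 3: Hamming bound ⌊q^n / V_q(n,t)⌋ = ⌊823543/8359⌋ = 98.
Step 4: Compare |C| = 129 to 98: violated.
The claimed |C| lies above the Hamming bound, so no 7-ary code of length 7 with d ≥ 7 can have 129 codewords.


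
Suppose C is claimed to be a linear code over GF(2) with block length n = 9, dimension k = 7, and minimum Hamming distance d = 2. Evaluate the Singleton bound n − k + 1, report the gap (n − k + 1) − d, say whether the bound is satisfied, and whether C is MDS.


Singleton RHS = n − k + 1 = 3, slack = 1, bound satisfied, not MDS.

Singleton bound: d ≤ n − k + 1.
Here n = 9, k = 7, so n − k + 1 = 3.
Given d = 2, check d ≤ 3: YES.
Slack = (n − k + 1) − d = 1.
The code is NOT MDS (slack = 1 > 0).
Description: the claimed parameters are [9, 7, 2]_2; such a code would be non-MDS.


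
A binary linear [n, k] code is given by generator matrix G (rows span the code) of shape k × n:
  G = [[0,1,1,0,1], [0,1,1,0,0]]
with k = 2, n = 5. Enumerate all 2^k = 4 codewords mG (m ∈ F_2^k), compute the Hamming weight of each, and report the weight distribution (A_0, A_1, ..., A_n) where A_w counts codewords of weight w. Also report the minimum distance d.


Weight distribution: A_0 = 1, A_1 = 1, A_2 = 1, A_3 = 1. Minimum distance d = 1.

Enumerate all 2^2 = 4 messages m ∈ F_2^2.
For each, compute codeword c = mG in F_2^5, then tally its weight.
  m = 00 → c = 00000, weight = 0.
  m = 10 → c = 01101, weight = 3.
  m = 01 → c = 01100, weight = 2.
  m = 11 → c = 00001, weight = 1.
Tally weights:
  weight 0: 1 codewords.
  weight 1: 1 codewords.
  weight 2: 1 codewords.
  weight 3: 1 codewords.
Minimum distance d = smallest w > 0 with A_w > 0 = 1.
Sanity: Σ A_w = 4 = 2^2 = 4 ✓.


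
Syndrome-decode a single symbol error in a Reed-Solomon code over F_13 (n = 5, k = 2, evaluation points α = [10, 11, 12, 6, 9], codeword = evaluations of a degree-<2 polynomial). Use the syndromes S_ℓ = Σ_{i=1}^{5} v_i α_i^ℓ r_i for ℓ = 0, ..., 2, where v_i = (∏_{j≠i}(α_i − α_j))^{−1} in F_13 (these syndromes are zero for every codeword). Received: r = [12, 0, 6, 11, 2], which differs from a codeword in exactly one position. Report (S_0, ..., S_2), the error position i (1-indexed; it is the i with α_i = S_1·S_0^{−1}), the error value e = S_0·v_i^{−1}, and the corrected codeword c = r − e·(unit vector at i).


S = (10, 6, 1), error at position 2, error magnitude e = 4, c = [12, 9, 6, 11, 2].

Step 1: column multipliers v_i = (∏_{j≠i}(α_i − α_j))^{−1} mod 13.
  i = 1 (α = 10): (10−11)(10−12)(10−6)(10−9) = (−1)·(−2)·4·1 = 8 ≡ 8, so v_1 = 8^{−1} = 5 (mod 13).
  i = 2 (α = 11): (11−10)(11−12)(11−6)(11−9) = 1·(−1)·5·2 = −10 ≡ 3, so v_2 = 3^{−1} = 9 (mod 13).
  i = 3 (α = 12): (12−10)(12−11)(12−6)(12−9) = 2·1·6·3 = 36 ≡ 10, so v_3 = 10^{−1} = 4 (mod 13).
  i = 4 (α = 6): (6−10)(6−11)(6−12)(6−9) = (−4)·(−5)·(−6)·(−3) = 360 ≡ 9, so v_4 = 9^{−1} = 3 (mod 13).
  i = 5 (α = 9): (9−10)(9−11)(9−12)(9−6) = (−1)·(−2)·(−3)·3 = −18 ≡ 8, so v_5 = 8^{−1} = 5 (mod 13).
  v = [5, 9, 4, 3, 5].
Step 2: syndromes of r = [12, 0, 6, 11, 2] (all sums mod 13).
  S_0 = Σ v_i r_i = 5·12 + 9·0 + 4·6 + 3·11 + 5·2 = 127 ≡ 10.
  S_1 = Σ v_i α_i r_i = 5·10·12 + 9·11·0 + 4·12·6 + 3·6·11 + 5·9·2 = 1176 ≡ 6.
  α_i^2 mod 13 = [9, 4, 1, 10, 3].
  S_2 = Σ v_i α_i^2 r_i = 5·9·12 + 9·4·0 + 4·1·6 + 3·10·11 + 5·3·2 = 924 ≡ 1.
  S = (10, 6, 1) ≠ 0, so r is not a codeword (an error is present).
Step 3: locate the error. For a single error e at position i, S_ℓ = v_i·e·α_i^ℓ, so α_err = S_1/S_0.
  S_0^{−1} = 10^{−1} = 4 (mod 13), so α_err = 6·4 = 24 ≡ 11 = α_2. Error position i = 2.
  Consistency check: S_2/S_1 = 1·11 = 11 ≡ 11 = α_err ✓ (single-error assumption holds).
Step 4: error magnitude e = S_0/v_2 = S_0·∏_{j≠2}(α_2 − α_j) = 10·3 = 30 ≡ 4 (mod 13).
Step 5: correct position 2: c_2 = r_2 − e = 0 − 4 ≡ 9 (mod 13). Hence c = [12, 9, 6, 11, 2].
  Check: interpolating c through the α_i gives m(x) = 3 + 10·x (degree < 2) with m(α_i) = c_i for every i, so c is indeed a codeword.


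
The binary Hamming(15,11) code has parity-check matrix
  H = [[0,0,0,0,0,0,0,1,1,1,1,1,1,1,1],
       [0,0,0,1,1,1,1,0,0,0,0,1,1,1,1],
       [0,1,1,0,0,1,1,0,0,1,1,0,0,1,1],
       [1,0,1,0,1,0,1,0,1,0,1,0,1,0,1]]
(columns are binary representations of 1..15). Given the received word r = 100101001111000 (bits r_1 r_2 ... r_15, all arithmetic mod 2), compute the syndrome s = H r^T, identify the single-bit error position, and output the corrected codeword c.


s = (0, 1, 1, 1)^T, error position = 7, corrected codeword c = 100101101111000

Compute s = H r^T mod 2 one row at a time:
  s_1 = 0 + 1 + 1 + 1 + 1 + 0 + 0 + 0 = 4 ≡ 0 (mod 2).
  s_2 = 1 + 0 + 1 + 0 + 1 + 0 + 0 + 0 = 3 ≡ 1 (mod 2).
  s_3 = 0 + 0 + 1 + 0 + 1 + 1 + 0 + 0 = 3 ≡ 1 (mod 2).
  s_4 = 1 + 0 + 0 + 0 + 1 + 1 + 0 + 0 = 3 ≡ 1 (mod 2).
s = (0, 1, 1, 1)^T — this equals column 7 of H (binary 0111), so error is at position 7.
Correct: flip bit 7 of r = 100101001111000 to get c = 100101101111000.


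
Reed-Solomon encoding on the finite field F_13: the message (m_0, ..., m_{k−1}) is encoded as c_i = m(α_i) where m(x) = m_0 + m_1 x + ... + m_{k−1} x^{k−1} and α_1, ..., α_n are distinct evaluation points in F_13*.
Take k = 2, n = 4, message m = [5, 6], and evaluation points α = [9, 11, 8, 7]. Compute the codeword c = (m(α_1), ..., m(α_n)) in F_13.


c = [7, 6, 1, 8]

Message polynomial: m(x) = 5 + 6·x (mod 13).
For each evaluation point α_i, compute m(α_i) mod 13:
  α_1 = 9: Horner steps 6 → 7, so m(9) = 7.
  α_2 = 11: Horner steps 6 → 6, so m(11) = 6.
  α_3 = 8: Horner steps 6 → 1, so m(8) = 1.
  α_4 = 7: Horner steps 6 → 8, so m(7) = 8.
Codeword c = [7, 6, 1, 8] ∈ F_13^4.


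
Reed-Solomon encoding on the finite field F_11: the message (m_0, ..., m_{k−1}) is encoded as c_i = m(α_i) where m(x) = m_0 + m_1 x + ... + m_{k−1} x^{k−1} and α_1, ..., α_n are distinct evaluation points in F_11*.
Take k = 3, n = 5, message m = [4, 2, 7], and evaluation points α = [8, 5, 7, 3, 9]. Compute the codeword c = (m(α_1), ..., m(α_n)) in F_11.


c = [6, 2, 9, 7, 6]

Message polynomial: m(x) = 4 + 2·x + 7·x^2 (mod 11).
For each evaluation point α_i, compute m(α_i) mod 11:
  α_1 = 8: Horner steps 7 → 3 → 6, so m(8) = 6.
  α_2 = 5: Horner steps 7 → 4 → 2, so m(5) = 2.
  α_3 = 7: Horner steps 7 → 7 → 9, so m(7) = 9.
  α_4 = 3: Horner steps 7 → 1 → 7, so m(3) = 7.
  α_5 = 9: Horner steps 7 → 10 → 6, so m(9) = 6.
Codeword c = [6, 2, 9, 7, 6] ∈ F_11^5.


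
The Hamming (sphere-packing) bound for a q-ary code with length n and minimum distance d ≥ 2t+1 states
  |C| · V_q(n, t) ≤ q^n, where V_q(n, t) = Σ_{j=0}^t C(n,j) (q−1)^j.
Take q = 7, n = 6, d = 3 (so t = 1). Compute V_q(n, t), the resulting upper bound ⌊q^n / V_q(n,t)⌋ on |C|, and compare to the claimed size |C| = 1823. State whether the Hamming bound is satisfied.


V_q(n, t) = 37, q^n = 117649, Hamming bound = 3179, |C| = 1823 ≤ bound (satisfied).

Step 1: Compute V_q(n, t) = Σ_{j=0}^1 C(n, j) (q−1)^j.
  j = 0: C(6,0)·(6)^0 = 1·1 = 1.
  j = 1: C(6,1)·(6)^1 = 6·6 = 36.
  V_q(n, t) = 1 + 36 = 37.
Step 2: q^n = 7^6 = 117649.
Step 3: Hamming bound ⌊q^n / V_q(n,t)⌋ = ⌊117649/37⌋ = 3179.
Step 4: Compare |C| = 1823 to 3179: satisfied.
The claimed |C| lies below the Hamming bound.


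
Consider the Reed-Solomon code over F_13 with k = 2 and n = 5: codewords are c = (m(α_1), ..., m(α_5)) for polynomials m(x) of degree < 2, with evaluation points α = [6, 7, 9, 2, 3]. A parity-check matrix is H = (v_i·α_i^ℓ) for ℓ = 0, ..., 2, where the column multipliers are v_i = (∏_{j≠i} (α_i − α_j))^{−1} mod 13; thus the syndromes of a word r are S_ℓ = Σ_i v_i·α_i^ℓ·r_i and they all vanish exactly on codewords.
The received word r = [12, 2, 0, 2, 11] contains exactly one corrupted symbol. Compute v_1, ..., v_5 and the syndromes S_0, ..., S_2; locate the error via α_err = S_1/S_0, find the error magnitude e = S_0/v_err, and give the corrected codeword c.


S = (6, 3, 8), error at position 2, error magnitude e = 7, c = [12, 8, 0, 2, 11].

Step 1: column multipliers v_i = (∏_{j≠i}(α_i − α_j))^{−1} mod 13.
  i = 1 (α = 6): (6−7)(6−9)(6−2)(6−3) = (−1)·(−3)·4·3 = 36 ≡ 10, so v_1 = 10^{−1} = 4 (mod 13).
  i = 2 (α = 7): (7−6)(7−9)(7−2)(7−3) = 1·(−2)·5·4 = −40 ≡ 12, so v_2 = 12^{−1} = 12 (mod 13).
  i = 3 (α = 9): (9−6)(9−7)(9−2)(9−3) = 3·2·7·6 = 252 ≡ 5, so v_3 = 5^{−1} = 8 (mod 13).
  i = 4 (α = 2): (2−6)(2−7)(2−9)(2−3) = (−4)·(−5)·(−7)·(−1) = 140 ≡ 10, so v_4 = 10^{−1} = 4 (mod 13).
  i = 5 (α = 3): (3−6)(3−7)(3−9)(3−2) = (−3)·(−4)·(−6)·1 = −72 ≡ 6, so v_5 = 6^{−1} = 11 (mod 13).
  v = [4, 12, 8, 4, 11].
Step 2: syndromes of r = [12, 2, 0, 2, 11] (all sums mod 13).
  S_0 = Σ v_i r_i = 4·12 + 12·2 + 8·0 + 4·2 + 11·11 = 201 ≡ 6.
  S_1 = Σ v_i α_i r_i = 4·6·12 + 12·7·2 + 8·9·0 + 4·2·2 + 11·3·11 = 835 ≡ 3.
  α_i^2 mod 13 = [10, 10, 3, 4, 9].
  S_2 = Σ v_i α_i^2 r_i = 4·10·12 + 12·10·2 + 8·3·0 + 4·4·2 + 11·9·11 = 1841 ≡ 8.
  S = (6, 3, 8) ≠ 0, so r is not a codeword (an error is present).
Step 3: locate the error. For a single error e at position i, S_ℓ = v_i·e·α_i^ℓ, so α_err = S_1/S_0.
  S_0^{−1} = 6^{−1} = 11 (mod 13), so α_err = 3·11 = 33 ≡ 7 = α_2. Error position i = 2.
  Consistency check: S_2/S_1 = 8·9 = 72 ≡ 7 = α_err ✓ (single-error assumption holds).
Step 4: error magnitude e = S_0/v_2 = S_0·∏_{j≠2}(α_2 − α_j) = 6·12 = 72 ≡ 7 (mod 13).
Step 5: correct position 2: c_2 = r_2 − e = 2 − 7 ≡ 8 (mod 13). Hence c = [12, 8, 0, 2, 11].
  Check: interpolating c through the α_i gives m(x) = 10 + 9·x (degree < 2) with m(α_i) = c_i for every i, so c is indeed a codeword.


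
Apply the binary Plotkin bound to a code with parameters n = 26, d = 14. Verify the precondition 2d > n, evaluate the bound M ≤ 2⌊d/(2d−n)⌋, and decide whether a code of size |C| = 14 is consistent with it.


Plotkin bound M ≤ 14; given |C| = 14 ≤ bound (satisfied).

Check applicability: 2d = 28, n = 26.
2d − n = 2 > 0, so Plotkin applies.
Compute d/(2d−n) = 14/2 ≈ 7.0000.
⌊d/(2d−n)⌋ = 7.
Plotkin bound: M ≤ 2·7 = 14.
Given |C| = 14, check: satisfied.
This |C| is at the Plotkin bound.


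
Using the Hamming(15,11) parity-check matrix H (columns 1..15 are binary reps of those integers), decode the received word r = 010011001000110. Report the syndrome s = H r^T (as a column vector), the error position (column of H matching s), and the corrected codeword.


s = (1, 0, 1, 1)^T, error position = 11, corrected codeword c = 010011001010110

Compute s = H r^T mod 2 one row at a time:
  s_1 = 0 + 1 + 0 + 0 + 0 + 1 + 1 + 0 = 3 ≡ 1 (mod 2).
  s_2 = 0 + 1 + 1 + 0 + 0 + 1 + 1 + 0 = 4 ≡ 0 (mod 2).
  s_3 = 1 + 0 + 1 + 0 + 0 + 0 + 1 + 0 = 3 ≡ 1 (mod 2).
  s_4 = 0 + 0 + 1 + 0 + 1 + 0 + 1 + 0 = 3 ≡ 1 (mod 2).
s = (1, 0, 1, 1)^T — this equals column 11 of H (binary 1011), so error is at position 11.
Correct: flip bit 11 of r = 010011001000110 to get c = 010011001010110.


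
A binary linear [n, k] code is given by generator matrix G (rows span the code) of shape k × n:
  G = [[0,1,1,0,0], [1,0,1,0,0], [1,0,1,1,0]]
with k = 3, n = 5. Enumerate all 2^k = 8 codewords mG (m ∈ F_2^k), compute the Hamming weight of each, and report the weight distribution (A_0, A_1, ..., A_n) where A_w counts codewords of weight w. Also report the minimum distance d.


Weight distribution: A_0 = 1, A_1 = 1, A_2 = 3, A_3 = 3. Minimum distance d = 1.

Enumerate all 2^3 = 8 messages m ∈ F_2^3.
For each, compute codeword c = mG in F_2^5, then tally its weight.
  m = 000 → c = 00000, weight = 0.
  m = 100 → c = 01100, weight = 2.
  m = 010 → c = 10100, weight = 2.
  m = 110 → c = 11000, weight = 2.
  m = 001 → c = 10110, weight = 3.
  m = 101 → c = 11010, weight = 3.
  m = 011 → c = 00010, weight = 1.
  m = 111 → c = 01110, weight = 3.
Tally weights:
  weight 0: 1 codewords.
  weight 1: 1 codewords.
  weight 2: 3 codewords.
  weight 3: 3 codewords.
Minimum distance d = smallest w > 0 with A_w > 0 = 1.
Sanity: Σ A_w = 8 = 2^3 = 8 ✓.


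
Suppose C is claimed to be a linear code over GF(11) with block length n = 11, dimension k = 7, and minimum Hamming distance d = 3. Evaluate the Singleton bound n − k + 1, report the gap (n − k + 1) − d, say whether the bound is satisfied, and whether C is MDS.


Singleton RHS = n − k + 1 = 5, slack = 2, bound satisfied, not MDS.

Singleton bound: d ≤ n − k + 1.
Here n = 11, k = 7, so n − k + 1 = 5.
Given d = 3, check d ≤ 5: YES.
Slack = (n − k + 1) − d = 2.
The code is NOT MDS (slack = 2 > 0).
Description: the claimed parameters are [11, 7, 3]_11; such a code would be non-MDS.


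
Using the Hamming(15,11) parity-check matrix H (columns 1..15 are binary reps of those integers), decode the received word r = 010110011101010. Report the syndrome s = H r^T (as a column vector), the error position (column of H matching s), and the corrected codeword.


s = (1, 0, 1, 0)^T, error position = 10, corrected codeword c = 010110011001010

Compute s = H r^T mod 2 one row at a time:
  s_1 = 1 + 1 + 1 + 0 + 1 + 0 + 1 + 0 = 5 ≡ 1 (mod 2).
  s_2 = 1 + 1 + 0 + 0 + 1 + 0 + 1 + 0 = 4 ≡ 0 (mod 2).
  s_3 = 1 + 0 + 0 + 0 + 1 + 0 + 1 + 0 = 3 ≡ 1 (mod 2).
  s_4 = 0 + 0 + 1 + 0 + 1 + 0 + 0 + 0 = 2 ≡ 0 (mod 2).
s = (1, 0, 1, 0)^T — this equals column 10 of H (binary 1010), so error is at position 10.
Correct: flip bit 10 of r = 010110011101010 to get c = 010110011001010.


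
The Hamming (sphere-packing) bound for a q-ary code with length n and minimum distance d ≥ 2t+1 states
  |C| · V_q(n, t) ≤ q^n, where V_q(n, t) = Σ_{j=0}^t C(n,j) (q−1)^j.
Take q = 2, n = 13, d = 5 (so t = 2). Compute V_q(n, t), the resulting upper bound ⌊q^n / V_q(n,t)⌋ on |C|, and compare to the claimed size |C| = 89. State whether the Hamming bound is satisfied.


V_q(n, t) = 92, q^n = 8192, Hamming bound = 89, |C| = 89 ≤ bound (satisfied).

Step 1: Compute V_q(n, t) = Σ_{j=0}^2 C(n, j) (q−1)^j.
  j = 0: C(13,0)·(1)^0 = 1·1 = 1.
  j = 1: C(13,1)·(1)^1 = 13·1 = 13.
  j = 2: C(13,2)·(1)^2 = 78·1 = 78.
  V_q(n, t) = 1 + 13 + 78 = 92.
Step 2: q^n = 2^13 = 8192.
Step 3: Hamming bound ⌊q^n / V_q(n,t)⌋ = ⌊8192/92⌋ = 89.
Step 4: Compare |C| = 89 to 89: satisfied.
The claimed |C| lies at the Hamming bound (tight).


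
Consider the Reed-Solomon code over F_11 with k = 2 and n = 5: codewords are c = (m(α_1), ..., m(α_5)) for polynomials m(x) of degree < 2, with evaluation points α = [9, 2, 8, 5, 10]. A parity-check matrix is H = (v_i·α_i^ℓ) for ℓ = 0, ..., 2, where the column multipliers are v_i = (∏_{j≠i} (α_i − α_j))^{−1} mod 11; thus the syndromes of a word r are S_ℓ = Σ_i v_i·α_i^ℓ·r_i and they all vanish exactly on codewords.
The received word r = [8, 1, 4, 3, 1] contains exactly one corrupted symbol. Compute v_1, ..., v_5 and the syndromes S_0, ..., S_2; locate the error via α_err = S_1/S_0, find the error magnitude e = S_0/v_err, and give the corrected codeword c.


S = (3, 6, 1), error at position 2, error magnitude e = 10, c = [8, 2, 4, 3, 1].

Step 1: column multipliers v_i = (∏_{j≠i}(α_i − α_j))^{−1} mod 11.
  i = 1 (α = 9): (9−2)(9−8)(9−5)(9−10) = 7·1·4·(−1) = −28 ≡ 5, so v_1 = 5^{−1} = 9 (mod 11).
  i = 2 (α = 2): (2−9)(2−8)(2−5)(2−10) = (−7)·(−6)·(−3)·(−8) = 1008 ≡ 7, so v_2 = 7^{−1} = 8 (mod 11).
  i = 3 (α = 8): (8−9)(8−2)(8−5)(8−10) = (−1)·6·3·(−2) = 36 ≡ 3, so v_3 = 3^{−1} = 4 (mod 11).
  i = 4 (α = 5): (5−9)(5−2)(5−8)(5−10) = (−4)·3·(−3)·(−5) = −180 ≡ 7, so v_4 = 7^{−1} = 8 (mod 11).
  i = 5 (α = 10): (10−9)(10−2)(10−8)(10−5) = 1·8·2·5 = 80 ≡ 3, so v_5 = 3^{−1} = 4 (mod 11).
  v = [9, 8, 4, 8, 4].
Step 2: syndromes of r = [8, 1, 4, 3, 1] (all sums mod 11).
  S_0 = Σ v_i r_i = 9·8 + 8·1 + 4·4 + 8·3 + 4·1 = 124 ≡ 3.
  S_1 = Σ v_i α_i r_i = 9·9·8 + 8·2·1 + 4·8·4 + 8·5·3 + 4·10·1 = 952 ≡ 6.
  α_i^2 mod 11 = [4, 4, 9, 3, 1].
  S_2 = Σ v_i α_i^2 r_i = 9·4·8 + 8·4·1 + 4·9·4 + 8·3·3 + 4·1·1 = 540 ≡ 1.
  S = (3, 6, 1) ≠ 0, so r is not a codeword (an error is present).
Step 3: locate the error. For a single error e at position i, S_ℓ = v_i·e·α_i^ℓ, so α_err = S_1/S_0.
  S_0^{−1} = 3^{−1} = 4 (mod 11), so α_err = 6·4 = 24 ≡ 2 = α_2. Error position i = 2.
  Consistency check: S_2/S_1 = 1·2 = 2 ≡ 2 = α_err ✓ (single-error assumption holds).
Step 4: error magnitude e = S_0/v_2 = S_0·∏_{j≠2}(α_2 − α_j) = 3·7 = 21 ≡ 10 (mod 11).
Step 5: correct position 2: c_2 = r_2 − e = 1 − 10 ≡ 2 (mod 11). Hence c = [8, 2, 4, 3, 1].
  Check: interpolating c through the α_i gives m(x) = 5 + 4·x (degree < 2) with m(α_i) = c_i for every i, so c is indeed a codeword.


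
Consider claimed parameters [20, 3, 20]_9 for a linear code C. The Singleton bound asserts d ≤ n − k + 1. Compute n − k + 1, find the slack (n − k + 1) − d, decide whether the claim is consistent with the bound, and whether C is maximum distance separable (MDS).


Singleton RHS = n − k + 1 = 18, slack = -2, bound violated (no such code; not MDS).

Singleton bound: d ≤ n − k + 1.
Here n = 20, k = 3, so n − k + 1 = 18.
Given d = 20, check d ≤ 18: NO.
Slack = (n − k + 1) − d = -2.
The slack is negative: d = 20 exceeds n − k + 1 = 18 by 2, so the Singleton bound is violated and no linear [20, 3, 20]_9 code can exist. In particular it is not MDS (MDS requires d = n − k + 1 exactly).
Description: the claimed parameters are [20, 3, 20]_9; such a code would be impossible (violates the Singleton bound).


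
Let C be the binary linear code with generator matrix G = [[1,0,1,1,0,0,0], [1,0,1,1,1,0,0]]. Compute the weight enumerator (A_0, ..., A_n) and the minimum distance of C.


Weight distribution: A_0 = 1, A_1 = 1, A_3 = 1, A_4 = 1. Minimum distance d = 1.

Enumerate all 2^2 = 4 messages m ∈ F_2^2.
For each, compute codeword c = mG in F_2^7, then tally its weight.
  m = 00 → c = 0000000, weight = 0.
  m = 10 → c = 1011000, weight = 3.
  m = 01 → c = 1011100, weight = 4.
  m = 11 → c = 0000100, weight = 1.
Tally weights:
  weight 0: 1 codewords.
  weight 1: 1 codewords.
  weight 3: 1 codewords.
  weight 4: 1 codewords.
Minimum distance d = smallest w > 0 with A_w > 0 = 1.
Sanity: Σ A_w = 4 = 2^2 = 4 ✓.


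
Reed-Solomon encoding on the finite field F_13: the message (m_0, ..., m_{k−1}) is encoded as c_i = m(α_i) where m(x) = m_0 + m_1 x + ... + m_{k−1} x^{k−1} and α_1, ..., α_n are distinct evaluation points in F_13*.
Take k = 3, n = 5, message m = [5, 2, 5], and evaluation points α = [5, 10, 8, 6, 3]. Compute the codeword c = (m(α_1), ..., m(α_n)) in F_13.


c = [10, 5, 3, 2, 4]

Message polynomial: m(x) = 5 + 2·x + 5·x^2 (mod 13).
For each evaluation point α_i, compute m(α_i) mod 13:
  α_1 = 5: Horner steps 5 → 1 → 10, so m(5) = 10.
  α_2 = 10: Horner steps 5 → 0 → 5, so m(10) = 5.
  α_3 = 8: Horner steps 5 → 3 → 3, so m(8) = 3.
  α_4 = 6: Horner steps 5 → 6 → 2, so m(6) = 2.
  α_5 = 3: Horner steps 5 → 4 → 4, so m(3) = 4.
Codeword c = [10, 5, 3, 2, 4] ∈ F_13^5.


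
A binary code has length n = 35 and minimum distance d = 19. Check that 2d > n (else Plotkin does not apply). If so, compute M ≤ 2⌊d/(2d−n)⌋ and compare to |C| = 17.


Plotkin bound M ≤ 12; given |C| = 17 > bound (violated).

Check applicability: 2d = 38, n = 35.
2d − n = 3 > 0, so Plotkin applies.
Compute d/(2d−n) = 19/3 ≈ 6.3333.
⌊d/(2d−n)⌋ = 6.
Plotkin bound: M ≤ 2·6 = 12.
Given |C| = 17, check: VIOLATED.
This |C| is above the Plotkin bound, so no binary code with n = 35, d = 19 and 17 codewords exists.


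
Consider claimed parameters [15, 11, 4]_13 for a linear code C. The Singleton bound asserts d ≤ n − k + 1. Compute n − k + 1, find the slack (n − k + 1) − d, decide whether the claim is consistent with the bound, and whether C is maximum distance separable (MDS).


Singleton RHS = n − k + 1 = 5, slack = 1, bound satisfied, not MDS.

Singleton bound: d ≤ n − k + 1.
Here n = 15, k = 11, so n − k + 1 = 5.
Given d = 4, check d ≤ 5: YES.
Slack = (n − k + 1) − d = 1.
The code is NOT MDS (slack = 1 > 0).
Description: the claimed parameters are [15, 11, 4]_13; such a code would be non-MDS.


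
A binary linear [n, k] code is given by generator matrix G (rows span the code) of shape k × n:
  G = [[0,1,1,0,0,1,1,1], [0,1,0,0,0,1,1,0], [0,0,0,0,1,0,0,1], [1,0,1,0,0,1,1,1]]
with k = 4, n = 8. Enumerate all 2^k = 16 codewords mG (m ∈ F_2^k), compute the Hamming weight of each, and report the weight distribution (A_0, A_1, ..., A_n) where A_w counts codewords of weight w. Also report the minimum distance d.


Weight distribution: A_0 = 1, A_2 = 4, A_3 = 2, A_4 = 3, A_5 = 6. Minimum distance d = 2.

Enumerate all 2^4 = 16 messages m ∈ F_2^4.
For each, compute codeword c = mG in F_2^8, then tally its weight.
  m = 0000 → c = 00000000, weight = 0.
  m = 1000 → c = 01100111, weight = 5.
  m = 0100 → c = 01000110, weight = 3.
  m = 1100 → c = 00100001, weight = 2.
  m = 0010 → c = 00001001, weight = 2.
  m = 1010 → c = 01101110, weight = 5.
  m = 0110 → c = 01001111, weight = 5.
  m = 1110 → c = 00101000, weight = 2.
  m = 0001 → c = 10100111, weight = 5.
  m = 1001 → c = 11000000, weight = 2.
  m = 0101 → c = 11100001, weight = 4.
  m = 1101 → c = 10000110, weight = 3.
  m = 0011 → c = 10101110, weight = 5.
  m = 1011 → c = 11001001, weight = 4.
  m = 0111 → c = 11101000, weight = 4.
  m = 1111 → c = 10001111, weight = 5.
Tally weights:
  weight 0: 1 codewords.
  weight 2: 4 codewords.
  weight 3: 2 codewords.
  weight 4: 3 codewords.
  weight 5: 6 codewords.
Minimum distance d = smallest w > 0 with A_w > 0 = 2.
Sanity: Σ A_w = 16 = 2^4 = 16 ✓.


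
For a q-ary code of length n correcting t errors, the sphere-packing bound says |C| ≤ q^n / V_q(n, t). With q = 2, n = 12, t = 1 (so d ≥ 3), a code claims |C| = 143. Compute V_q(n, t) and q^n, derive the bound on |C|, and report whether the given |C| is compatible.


V_q(n, t) = 13, q^n = 4096, Hamming bound = 315, |C| = 143 ≤ bound (satisfied).

Step 1: Compute V_q(n, t) = Σ_{j=0}^1 C(n, j) (q−1)^j.
  j = 0: C(12,0)·(1)^0 = 1·1 = 1.
  j = 1: C(12,1)·(1)^1 = 12·1 = 12.
  V_q(n, t) = 1 + 12 = 13.
Step 2: q^n = 2^12 = 4096.
Step 3: Hamming bound ⌊q^n / V_q(n,t)⌋ = ⌊4096/13⌋ = 315.
Step 4: Compare |C| = 143 to 315: satisfied.
The claimed |C| lies below the Hamming bound.


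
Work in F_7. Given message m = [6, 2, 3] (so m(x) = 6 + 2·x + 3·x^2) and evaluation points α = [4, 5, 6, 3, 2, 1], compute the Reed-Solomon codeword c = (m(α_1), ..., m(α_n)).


c = [6, 0, 0, 4, 1, 4]

Message polynomial: m(x) = 6 + 2·x + 3·x^2 (mod 7).
For each evaluation point α_i, compute m(α_i) mod 7:
  α_1 = 4: Horner steps 3 → 0 → 6, so m(4) = 6.
  α_2 = 5: Horner steps 3 → 3 → 0, so m(5) = 0.
  α_3 = 6: Horner steps 3 → 6 → 0, so m(6) = 0.
  α_4 = 3: Horner steps 3 → 4 → 4, so m(3) = 4.
  α_5 = 2: Horner steps 3 → 1 → 1, so m(2) = 1.
  α_6 = 1: Horner steps 3 → 5 → 4, so m(1) = 4.
Codeword c = [6, 0, 0, 4, 1, 4] ∈ F_7^6.


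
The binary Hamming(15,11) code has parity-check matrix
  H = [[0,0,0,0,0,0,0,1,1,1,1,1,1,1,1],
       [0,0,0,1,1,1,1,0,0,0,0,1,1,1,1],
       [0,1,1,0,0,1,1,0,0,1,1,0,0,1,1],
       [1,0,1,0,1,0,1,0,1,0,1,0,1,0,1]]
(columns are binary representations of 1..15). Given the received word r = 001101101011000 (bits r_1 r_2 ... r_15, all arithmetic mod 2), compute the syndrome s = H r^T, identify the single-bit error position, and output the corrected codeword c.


s = (1, 0, 0, 0)^T, error position = 8, corrected codeword c = 001101111011000

Compute s = H r^T mod 2 one row at a time:
  s_1 = 0 + 1 + 0 + 1 + 1 + 0 + 0 + 0 = 3 ≡ 1 (mod 2).
  s_2 = 1 + 0 + 1 + 1 + 1 + 0 + 0 + 0 = 4 ≡ 0 (mod 2).
  s_3 = 0 + 1 + 1 + 1 + 0 + 1 + 0 + 0 = 4 ≡ 0 (mod 2).
  s_4 = 0 + 1 + 0 + 1 + 1 + 1 + 0 + 0 = 4 ≡ 0 (mod 2).
s = (1, 0, 0, 0)^T — this equals column 8 of H (binary 1000), so error is at position 8.
Correct: flip bit 8 of r = 001101101011000 to get c = 001101111011000.


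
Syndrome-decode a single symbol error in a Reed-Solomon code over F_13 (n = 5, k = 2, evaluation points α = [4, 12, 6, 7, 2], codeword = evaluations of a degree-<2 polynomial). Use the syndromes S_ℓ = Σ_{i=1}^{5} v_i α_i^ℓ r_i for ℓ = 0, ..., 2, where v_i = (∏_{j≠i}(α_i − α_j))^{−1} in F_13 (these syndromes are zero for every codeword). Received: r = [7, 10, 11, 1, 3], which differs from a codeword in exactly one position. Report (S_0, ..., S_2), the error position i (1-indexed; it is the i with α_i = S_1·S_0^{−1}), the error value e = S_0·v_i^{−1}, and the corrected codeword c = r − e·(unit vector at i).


S = (9, 11, 12), error at position 4, error magnitude e = 1, c = [7, 10, 11, 0, 3].

Step 1: column multipliers v_i = (∏_{j≠i}(α_i − α_j))^{−1} mod 13.
  i = 1 (α = 4): (4−12)(4−6)(4−7)(4−2) = (−8)·(−2)·(−3)·2 = −96 ≡ 8, so v_1 = 8^{−1} = 5 (mod 13).
  i = 2 (α = 12): (12−4)(12−6)(12−7)(12−2) = 8·6·5·10 = 2400 ≡ 8, so v_2 = 8^{−1} = 5 (mod 13).
  i = 3 (α = 6): (6−4)(6−12)(6−7)(6−2) = 2·(−6)·(−1)·4 = 48 ≡ 9, so v_3 = 9^{−1} = 3 (mod 13).
  i = 4 (α = 7): (7−4)(7−12)(7−6)(7−2) = 3·(−5)·1·5 = −75 ≡ 3, so v_4 = 3^{−1} = 9 (mod 13).
  i = 5 (α = 2): (2−4)(2−12)(2−6)(2−7) = (−2)·(−10)·(−4)·(−5) = 400 ≡ 10, so v_5 = 10^{−1} = 4 (mod 13).
  v = [5, 5, 3, 9, 4].
Step 2: syndromes of r = [7, 10, 11, 1, 3] (all sums mod 13).
  S_0 = Σ v_i r_i = 5·7 + 5·10 + 3·11 + 9·1 + 4·3 = 139 ≡ 9.
  S_1 = Σ v_i α_i r_i = 5·4·7 + 5·12·10 + 3·6·11 + 9·7·1 + 4·2·3 = 1025 ≡ 11.
  α_i^2 mod 13 = [3, 1, 10, 10, 4].
  S_2 = Σ v_i α_i^2 r_i = 5·3·7 + 5·1·10 + 3·10·11 + 9·10·1 + 4·4·3 = 623 ≡ 12.
  S = (9, 11, 12) ≠ 0, so r is not a codeword (an error is present).
Step 3: locate the error. For a single error e at position i, S_ℓ = v_i·e·α_i^ℓ, so α_err = S_1/S_0.
  S_0^{−1} = 9^{−1} = 3 (mod 13), so α_err = 11·3 = 33 ≡ 7 = α_4. Error position i = 4.
  Consistency check: S_2/S_1 = 12·6 = 72 ≡ 7 = α_err ✓ (single-error assumption holds).
Step 4: error magnitude e = S_0/v_4 = S_0·∏_{j≠4}(α_4 − α_j) = 9·3 = 27 ≡ 1 (mod 13).
Step 5: correct position 4: c_4 = r_4 − e = 1 − 1 ≡ 0 (mod 13). Hence c = [7, 10, 11, 0, 3].
  Check: interpolating c through the α_i gives m(x) = 12 + 2·x (degree < 2) with m(α_i) = c_i for every i, so c is indeed a codeword.


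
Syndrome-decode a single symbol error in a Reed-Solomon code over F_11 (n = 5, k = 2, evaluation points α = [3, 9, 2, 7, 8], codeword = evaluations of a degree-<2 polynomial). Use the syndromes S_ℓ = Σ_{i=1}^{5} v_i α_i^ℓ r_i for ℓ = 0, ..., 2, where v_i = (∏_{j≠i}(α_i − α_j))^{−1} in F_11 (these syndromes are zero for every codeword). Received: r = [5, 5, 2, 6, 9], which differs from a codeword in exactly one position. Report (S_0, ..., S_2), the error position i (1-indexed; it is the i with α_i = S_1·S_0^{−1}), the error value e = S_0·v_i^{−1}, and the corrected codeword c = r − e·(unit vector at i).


S = (10, 2, 7), error at position 2, error magnitude e = 4, c = [5, 1, 2, 6, 9].

Step 1: column multipliers v_i = (∏_{j≠i}(α_i − α_j))^{−1} mod 11.
  i = 1 (α = 3): (3−9)(3−2)(3−7)(3−8) = (−6)·1·(−4)·(−5) = −120 ≡ 1, so v_1 = 1^{−1} = 1 (mod 11).
  i = 2 (α = 9): (9−3)(9−2)(9−7)(9−8) = 6·7·2·1 = 84 ≡ 7, so v_2 = 7^{−1} = 8 (mod 11).
  i = 3 (α = 2): (2−3)(2−9)(2−7)(2−8) = (−1)·(−7)·(−5)·(−6) = 210 ≡ 1, so v_3 = 1^{−1} = 1 (mod 11).
  i = 4 (α = 7): (7−3)(7−9)(7−2)(7−8) = 4·(−2)·5·(−1) = 40 ≡ 7, so v_4 = 7^{−1} = 8 (mod 11).
  i = 5 (α = 8): (8−3)(8−9)(8−2)(8−7) = 5·(−1)·6·1 = −30 ≡ 3, so v_5 = 3^{−1} = 4 (mod 11).
  v = [1, 8, 1, 8, 4].
Step 2: syndromes of r = [5, 5, 2, 6, 9] (all sums mod 11).
  S_0 = Σ v_i r_i = 1·5 + 8·5 + 1·2 + 8·6 + 4·9 = 131 ≡ 10.
  S_1 = Σ v_i α_i r_i = 1·3·5 + 8·9·5 + 1·2·2 + 8·7·6 + 4·8·9 = 1003 ≡ 2.
  α_i^2 mod 11 = [9, 4, 4, 5, 9].
  S_2 = Σ v_i α_i^2 r_i = 1·9·5 + 8·4·5 + 1·4·2 + 8·5·6 + 4·9·9 = 777 ≡ 7.
  S = (10, 2, 7) ≠ 0, so r is not a codeword (an error is present).
Step 3: locate the error. For a single error e at position i, S_ℓ = v_i·e·α_i^ℓ, so α_err = S_1/S_0.
  S_0^{−1} = 10^{−1} = 10 (mod 11), so α_err = 2·10 = 20 ≡ 9 = α_2. Error position i = 2.
  Consistency check: S_2/S_1 = 7·6 = 42 ≡ 9 = α_err ✓ (single-error assumption holds).
Step 4: error magnitude e = S_0/v_2 = S_0·∏_{j≠2}(α_2 − α_j) = 10·7 = 70 ≡ 4 (mod 11).
Step 5: correct position 2: c_2 = r_2 − e = 5 − 4 ≡ 1 (mod 11). Hence c = [5, 1, 2, 6, 9].
  Check: interpolating c through the α_i gives m(x) = 7 + 3·x (degree < 2) with m(α_i) = c_i for every i, so c is indeed a codeword.


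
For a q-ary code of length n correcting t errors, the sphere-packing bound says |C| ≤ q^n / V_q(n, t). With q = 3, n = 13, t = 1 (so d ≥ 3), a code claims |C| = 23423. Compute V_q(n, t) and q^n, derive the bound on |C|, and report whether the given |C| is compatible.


V_q(n, t) = 27, q^n = 1594323, Hamming bound = 59049, |C| = 23423 ≤ bound (satisfied).

Step 1: Compute V_q(n, t) = Σ_{j=0}^1 C(n, j) (q−1)^j.
  j = 0: C(13,0)·(2)^0 = 1·1 = 1.
  j = 1: C(13,1)·(2)^1 = 13·2 = 26.
  V_q(n, t) = 1 + 26 = 27.
Step 2: q^n = 3^13 = 1594323.
Step 3: Hamming bound ⌊q^n / V_q(n,t)⌋ = ⌊1594323/27⌋ = 59049.
Step 4: Compare |C| = 23423 to 59049: satisfied.
The claimed |C| lies below the Hamming bound.


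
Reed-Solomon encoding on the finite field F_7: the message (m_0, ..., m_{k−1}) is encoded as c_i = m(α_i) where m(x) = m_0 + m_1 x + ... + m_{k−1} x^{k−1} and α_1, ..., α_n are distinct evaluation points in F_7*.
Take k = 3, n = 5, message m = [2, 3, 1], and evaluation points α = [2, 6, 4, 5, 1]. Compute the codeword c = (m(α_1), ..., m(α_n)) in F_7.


c = [5, 0, 2, 0, 6]

Message polynomial: m(x) = 2 + 3·x + 1·x^2 (mod 7).
For each evaluation point α_i, compute m(α_i) mod 7:
  α_1 = 2: Horner steps 1 → 5 → 5, so m(2) = 5.
  α_2 = 6: Horner steps 1 → 2 → 0, so m(6) = 0.
  α_3 = 4: Horner steps 1 → 0 → 2, so m(4) = 2.
  α_4 = 5: Horner steps 1 → 1 → 0, so m(5) = 0.
  α_5 = 1: Horner steps 1 → 4 → 6, so m(1) = 6.
Codeword c = [5, 0, 2, 0, 6] ∈ F_7^5.


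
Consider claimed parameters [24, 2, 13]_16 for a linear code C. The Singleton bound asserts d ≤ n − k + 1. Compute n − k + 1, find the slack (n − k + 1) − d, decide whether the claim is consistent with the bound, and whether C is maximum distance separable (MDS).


Singleton RHS = n − k + 1 = 23, slack = 10, bound satisfied, not MDS.

Singleton bound: d ≤ n − k + 1.
Here n = 24, k = 2, so n − k + 1 = 23.
Given d = 13, check d ≤ 23: YES.
Slack = (n − k + 1) − d = 10.
The code is NOT MDS (slack = 10 > 0).
Description: the claimed parameters are [24, 2, 13]_16; such a code would be non-MDS.


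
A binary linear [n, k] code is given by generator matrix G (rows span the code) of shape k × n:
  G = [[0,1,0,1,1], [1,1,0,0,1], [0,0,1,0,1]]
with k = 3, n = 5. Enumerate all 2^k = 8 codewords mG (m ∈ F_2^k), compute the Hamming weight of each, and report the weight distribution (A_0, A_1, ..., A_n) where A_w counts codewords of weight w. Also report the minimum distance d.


Weight distribution: A_0 = 1, A_2 = 2, A_3 = 4, A_4 = 1. Minimum distance d = 2.

Enumerate all 2^3 = 8 messages m ∈ F_2^3.
For each, compute codeword c = mG in F_2^5, then tally its weight.
  m = 000 → c = 00000, weight = 0.
  m = 100 → c = 01011, weight = 3.
  m = 010 → c = 11001, weight = 3.
  m = 110 → c = 10010, weight = 2.
  m = 001 → c = 00101, weight = 2.
  m = 101 → c = 01110, weight = 3.
  m = 011 → c = 11100, weight = 3.
  m = 111 → c = 10111, weight = 4.
Tally weights:
  weight 0: 1 codewords.
  weight 2: 2 codewords.
  weight 3: 4 codewords.
  weight 4: 1 codewords.
Minimum distance d = smallest w > 0 with A_w > 0 = 2.
Sanity: Σ A_w = 8 = 2^3 = 8 ✓.


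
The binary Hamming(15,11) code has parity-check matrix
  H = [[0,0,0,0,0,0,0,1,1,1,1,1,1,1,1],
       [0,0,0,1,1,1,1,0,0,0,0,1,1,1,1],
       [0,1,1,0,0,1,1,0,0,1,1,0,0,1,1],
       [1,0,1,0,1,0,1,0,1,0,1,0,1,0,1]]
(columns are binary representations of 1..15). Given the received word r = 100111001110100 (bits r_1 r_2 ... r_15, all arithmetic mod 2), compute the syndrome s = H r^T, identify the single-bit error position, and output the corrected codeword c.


s = (0, 0, 1, 1)^T, error position = 3, corrected codeword c = 101111001110100

Compute s = H r^T mod 2 one row at a time:
  s_1 = 0 + 1 + 1 + 1 + 0 + 1 + 0 + 0 = 4 ≡ 0 (mod 2).
  s_2 = 1 + 1 + 1 + 0 + 0 + 1 + 0 + 0 = 4 ≡ 0 (mod 2).
  s_3 = 0 + 0 + 1 + 0 + 1 + 1 + 0 + 0 = 3 ≡ 1 (mod 2).
  s_4 = 1 + 0 + 1 + 0 + 1 + 1 + 1 + 0 = 5 ≡ 1 (mod 2).
s = (0, 0, 1, 1)^T — this equals column 3 of H (binary 0011), so error is at position 3.
Correct: flip bit 3 of r = 100111001110100 to get c = 101111001110100.


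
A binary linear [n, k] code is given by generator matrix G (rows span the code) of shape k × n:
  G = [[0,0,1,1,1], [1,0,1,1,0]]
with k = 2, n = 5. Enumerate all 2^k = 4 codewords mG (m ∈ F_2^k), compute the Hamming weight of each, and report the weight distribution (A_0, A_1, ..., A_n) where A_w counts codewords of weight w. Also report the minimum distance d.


Weight distribution: A_0 = 1, A_2 = 1, A_3 = 2. Minimum distance d = 2.

Enumerate all 2^2 = 4 messages m ∈ F_2^2.
For each, compute codeword c = mG in F_2^5, then tally its weight.
  m = 00 → c = 00000, weight = 0.
  m = 10 → c = 00111, weight = 3.
  m = 01 → c = 10110, weight = 3.
  m = 11 → c = 10001, weight = 2.
Tally weights:
  weight 0: 1 codewords.
  weight 2: 1 codewords.
  weight 3: 2 codewords.
Minimum distance d = smallest w > 0 with A_w > 0 = 2.
Sanity: Σ A_w = 4 = 2^2 = 4 ✓.


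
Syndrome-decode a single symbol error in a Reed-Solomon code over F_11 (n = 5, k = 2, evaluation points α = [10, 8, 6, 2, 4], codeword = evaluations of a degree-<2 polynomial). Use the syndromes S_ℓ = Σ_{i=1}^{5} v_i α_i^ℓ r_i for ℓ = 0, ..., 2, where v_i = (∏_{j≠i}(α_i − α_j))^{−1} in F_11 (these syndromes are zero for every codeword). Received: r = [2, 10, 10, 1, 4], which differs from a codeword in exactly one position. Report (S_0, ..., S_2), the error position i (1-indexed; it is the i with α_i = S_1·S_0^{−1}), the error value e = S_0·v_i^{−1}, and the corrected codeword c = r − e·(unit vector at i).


S = (4, 2, 1), error at position 3, error magnitude e = 3, c = [2, 10, 7, 1, 4].

Step 1: column multipliers v_i = (∏_{j≠i}(α_i − α_j))^{−1} mod 11.
  i = 1 (α = 10): (10−8)(10−6)(10−2)(10−4) = 2·4·8·6 = 384 ≡ 10, so v_1 = 10^{−1} = 10 (mod 11).
  i = 2 (α = 8): (8−10)(8−6)(8−2)(8−4) = (−2)·2·6·4 = −96 ≡ 3, so v_2 = 3^{−1} = 4 (mod 11).
  i = 3 (α = 6): (6−10)(6−8)(6−2)(6−4) = (−4)·(−2)·4·2 = 64 ≡ 9, so v_3 = 9^{−1} = 5 (mod 11).
  i = 4 (α = 2): (2−10)(2−8)(2−6)(2−4) = (−8)·(−6)·(−4)·(−2) = 384 ≡ 10, so v_4 = 10^{−1} = 10 (mod 11).
  i = 5 (α = 4): (4−10)(4−8)(4−6)(4−2) = (−6)·(−4)·(−2)·2 = −96 ≡ 3, so v_5 = 3^{−1} = 4 (mod 11).
  v = [10, 4, 5, 10, 4].
Step 2: syndromes of r = [2, 10, 10, 1, 4] (all sums mod 11).
  S_0 = Σ v_i r_i = 10·2 + 4·10 + 5·10 + 10·1 + 4·4 = 136 ≡ 4.
  S_1 = Σ v_i α_i r_i = 10·10·2 + 4·8·10 + 5·6·10 + 10·2·1 + 4·4·4 = 904 ≡ 2.
  α_i^2 mod 11 = [1, 9, 3, 4, 5].
  S_2 = Σ v_i α_i^2 r_i = 10·1·2 + 4·9·10 + 5·3·10 + 10·4·1 + 4·5·4 = 650 ≡ 1.
  S = (4, 2, 1) ≠ 0, so r is not a codeword (an error is present).
Step 3: locate the error. For a single error e at position i, S_ℓ = v_i·e·α_i^ℓ, so α_err = S_1/S_0.
  S_0^{−1} = 4^{−1} = 3 (mod 11), so α_err = 2·3 = 6 ≡ 6 = α_3. Error position i = 3.
  Consistency check: S_2/S_1 = 1·6 = 6 ≡ 6 = α_err ✓ (single-error assumption holds).
Step 4: error magnitude e = S_0/v_3 = S_0·∏_{j≠3}(α_3 − α_j) = 4·9 = 36 ≡ 3 (mod 11).
Step 5: correct position 3: c_3 = r_3 − e = 10 − 3 ≡ 7 (mod 11). Hence c = [2, 10, 7, 1, 4].
  Check: interpolating c through the α_i gives m(x) = 9 + 7·x (degree < 2) with m(α_i) = c_i for every i, so c is indeed a codeword.


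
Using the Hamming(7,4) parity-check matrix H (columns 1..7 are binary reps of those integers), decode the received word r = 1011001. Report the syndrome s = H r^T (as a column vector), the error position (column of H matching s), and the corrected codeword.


s = (0, 0, 1)^T, error position = 1, corrected codeword c = 0011001

Compute s = H r^T mod 2 one row at a time:
  s_1 = 1 + 0 + 0 + 1 = 2 ≡ 0 (mod 2).
  s_2 = 0 + 1 + 0 + 1 = 2 ≡ 0 (mod 2).
  s_3 = 1 + 1 + 0 + 1 = 3 ≡ 1 (mod 2).
s = (0, 0, 1)^T — this equals column 1 of H (binary 001), so error is at position 1.
Correct: flip bit 1 of r = 1011001 to get c = 0011001.


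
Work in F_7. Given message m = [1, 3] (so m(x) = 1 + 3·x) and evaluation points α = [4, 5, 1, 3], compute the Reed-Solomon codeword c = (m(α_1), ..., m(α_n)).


c = [6, 2, 4, 3]

Message polynomial: m(x) = 1 + 3·x (mod 7).
For each evaluation point α_i, compute m(α_i) mod 7:
  α_1 = 4: Horner steps 3 → 6, so m(4) = 6.
  α_2 = 5: Horner steps 3 → 2, so m(5) = 2.
  α_3 = 1: Horner steps 3 → 4, so m(1) = 4.
  α_4 = 3: Horner steps 3 → 3, so m(3) = 3.
Codeword c = [6, 2, 4, 3] ∈ F_7^4.


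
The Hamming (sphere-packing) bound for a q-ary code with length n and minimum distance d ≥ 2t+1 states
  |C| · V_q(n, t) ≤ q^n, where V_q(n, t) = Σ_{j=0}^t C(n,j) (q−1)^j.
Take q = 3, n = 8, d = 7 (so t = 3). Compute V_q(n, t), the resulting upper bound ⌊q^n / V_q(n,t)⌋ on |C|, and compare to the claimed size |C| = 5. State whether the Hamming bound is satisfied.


V_q(n, t) = 577, q^n = 6561, Hamming bound = 11, |C| = 5 ≤ bound (satisfied).

Step 1: Compute V_q(n, t) = Σ_{j=0}^3 C(n, j) (q−1)^j.
  j = 0: C(8,0)·(2)^0 = 1·1 = 1.
  j = 1: C(8,1)·(2)^1 = 8·2 = 16.
  j = 2: C(8,2)·(2)^2 = 28·4 = 112.
  j = 3: C(8,3)·(2)^3 = 56·8 = 448.
  V_q(n, t) = 1 + 16 + 112 + 448 = 577.
Step 2: q^n = 3^8 = 6561.
Step 3: Hamming bound ⌊q^n / V_q(n,t)⌋ = ⌊6561/577⌋ = 11.
Step 4: Compare |C| = 5 to 11: satisfied.
The claimed |C| lies below the Hamming bound.
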